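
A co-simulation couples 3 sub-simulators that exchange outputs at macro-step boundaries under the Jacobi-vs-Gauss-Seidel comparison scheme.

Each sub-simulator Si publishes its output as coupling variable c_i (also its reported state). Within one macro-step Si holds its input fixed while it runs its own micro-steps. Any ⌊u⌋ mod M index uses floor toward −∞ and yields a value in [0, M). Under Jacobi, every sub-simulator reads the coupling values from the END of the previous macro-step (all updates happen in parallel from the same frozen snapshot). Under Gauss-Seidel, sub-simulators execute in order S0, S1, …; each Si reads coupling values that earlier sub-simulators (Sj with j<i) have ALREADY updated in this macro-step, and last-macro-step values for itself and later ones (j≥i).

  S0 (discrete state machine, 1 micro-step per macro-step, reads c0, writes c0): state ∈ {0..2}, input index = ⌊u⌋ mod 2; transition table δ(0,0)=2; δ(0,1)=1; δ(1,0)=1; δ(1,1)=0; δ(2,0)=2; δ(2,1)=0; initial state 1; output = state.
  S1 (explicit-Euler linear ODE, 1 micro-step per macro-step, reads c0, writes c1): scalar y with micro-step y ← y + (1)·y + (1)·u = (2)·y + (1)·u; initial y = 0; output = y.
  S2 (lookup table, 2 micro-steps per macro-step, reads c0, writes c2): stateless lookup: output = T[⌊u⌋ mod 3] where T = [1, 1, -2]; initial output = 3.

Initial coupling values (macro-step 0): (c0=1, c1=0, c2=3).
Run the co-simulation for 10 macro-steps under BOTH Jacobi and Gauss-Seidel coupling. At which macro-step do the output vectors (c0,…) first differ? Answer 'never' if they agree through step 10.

first divergence at macro-step: 1

[Jacobi] macro 1: S0 reads c0=1 → after 1×micro: 0; S1 reads c0=1 → after 1×micro: 1; S2 reads c0=1 → after 2×micro: 1 ⇒ (c0=0, c1=1, c2=1)
[Jacobi] macro 2: S0 reads c0=0 → after 1×micro: 2; S1 reads c0=0 → after 1×micro: 2; S2 reads c0=0 → after 2×micro: 1 ⇒ (c0=2, c1=2, c2=1)
[Jacobi] macro 3: S0 reads c0=2 → after 1×micro: 2; S1 reads c0=2 → after 1×micro: 6; S2 reads c0=2 → after 2×micro: -2 ⇒ (c0=2, c1=6, c2=-2)
[Jacobi] macro 4: S0 reads c0=2 → after 1×micro: 2; S1 reads c0=2 → after 1×micro: 14; S2 reads c0=2 → after 2×micro: -2 ⇒ (c0=2, c1=14, c2=-2)
[Jacobi] macro 5: S0 reads c0=2 → after 1×micro: 2; S1 reads c0=2 → after 1×micro: 30; S2 reads c0=2 → after 2×micro: -2 ⇒ (c0=2, c1=30, c2=-2)
[Jacobi] macro 6: S0 reads c0=2 → after 1×micro: 2; S1 reads c0=2 → after 1×micro: 62; S2 reads c0=2 → after 2×micro: -2 ⇒ (c0=2, c1=62, c2=-2)
[Jacobi] macro 7: S0 reads c0=2 → after 1×micro: 2; S1 reads c0=2 → after 1×micro: 126; S2 reads c0=2 → after 2×micro: -2 ⇒ (c0=2, c1=126, c2=-2)
[Jacobi] macro 8: S0 reads c0=2 → after 1×micro: 2; S1 reads c0=2 → after 1×micro: 254; S2 reads c0=2 → after 2×micro: -2 ⇒ (c0=2, c1=254, c2=-2)
[Jacobi] macro 9: S0 reads c0=2 → after 1×micro: 2; S1 reads c0=2 → after 1×micro: 510; S2 reads c0=2 → after 2×micro: -2 ⇒ (c0=2, c1=510, c2=-2)
[Jacobi] macro 10: S0 reads c0=2 → after 1×micro: 2; S1 reads c0=2 → after 1×micro: 1022; S2 reads c0=2 → after 2×micro: -2 ⇒ (c0=2, c1=1022, c2=-2)
[Gauss-Seidel] macro 1: S0 reads c0=1 → after 1×micro: 0; S1 reads c0=0 → after 1×micro: 0; S2 reads c0=0 → after 2×micro: 1 ⇒ (c0=0, c1=0, c2=1)
[Gauss-Seidel] macro 2: S0 reads c0=0 → after 1×micro: 2; S1 reads c0=2 → after 1×micro: 2; S2 reads c0=2 → after 2×micro: -2 ⇒ (c0=2, c1=2, c2=-2)
[Gauss-Seidel] macro 3: S0 reads c0=2 → after 1×micro: 2; S1 reads c0=2 → after 1×micro: 6; S2 reads c0=2 → after 2×micro: -2 ⇒ (c0=2, c1=6, c2=-2)
[Gauss-Seidel] macro 4: S0 reads c0=2 → after 1×micro: 2; S1 reads c0=2 → after 1×micro: 14; S2 reads c0=2 → after 2×micro: -2 ⇒ (c0=2, c1=14, c2=-2)
[Gauss-Seidel] macro 5: S0 reads c0=2 → after 1×micro: 2; S1 reads c0=2 → after 1×micro: 30; S2 reads c0=2 → after 2×micro: -2 ⇒ (c0=2, c1=30, c2=-2)
[Gauss-Seidel] macro 6: S0 reads c0=2 → after 1×micro: 2; S1 reads c0=2 → after 1×micro: 62; S2 reads c0=2 → after 2×micro: -2 ⇒ (c0=2, c1=62, c2=-2)
[Gauss-Seidel] macro 7: S0 reads c0=2 → after 1×micro: 2; S1 reads c0=2 → after 1×micro: 126; S2 reads c0=2 → after 2×micro: -2 ⇒ (c0=2, c1=126, c2=-2)
[Gauss-Seidel] macro 8: S0 reads c0=2 → after 1×micro: 2; S1 reads c0=2 → after 1×micro: 254; S2 reads c0=2 → after 2×micro: -2 ⇒ (c0=2, c1=254, c2=-2)
[Gauss-Seidel] macro 9: S0 reads c0=2 → after 1×micro: 2; S1 reads c0=2 → after 1×micro: 510; S2 reads c0=2 → after 2×micro: -2 ⇒ (c0=2, c1=510, c2=-2)
[Gauss-Seidel] macro 10: S0 reads c0=2 → after 1×micro: 2; S1 reads c0=2 → after 1×micro: 1022; S2 reads c0=2 → after 2×micro: -2 ⇒ (c0=2, c1=1022, c2=-2)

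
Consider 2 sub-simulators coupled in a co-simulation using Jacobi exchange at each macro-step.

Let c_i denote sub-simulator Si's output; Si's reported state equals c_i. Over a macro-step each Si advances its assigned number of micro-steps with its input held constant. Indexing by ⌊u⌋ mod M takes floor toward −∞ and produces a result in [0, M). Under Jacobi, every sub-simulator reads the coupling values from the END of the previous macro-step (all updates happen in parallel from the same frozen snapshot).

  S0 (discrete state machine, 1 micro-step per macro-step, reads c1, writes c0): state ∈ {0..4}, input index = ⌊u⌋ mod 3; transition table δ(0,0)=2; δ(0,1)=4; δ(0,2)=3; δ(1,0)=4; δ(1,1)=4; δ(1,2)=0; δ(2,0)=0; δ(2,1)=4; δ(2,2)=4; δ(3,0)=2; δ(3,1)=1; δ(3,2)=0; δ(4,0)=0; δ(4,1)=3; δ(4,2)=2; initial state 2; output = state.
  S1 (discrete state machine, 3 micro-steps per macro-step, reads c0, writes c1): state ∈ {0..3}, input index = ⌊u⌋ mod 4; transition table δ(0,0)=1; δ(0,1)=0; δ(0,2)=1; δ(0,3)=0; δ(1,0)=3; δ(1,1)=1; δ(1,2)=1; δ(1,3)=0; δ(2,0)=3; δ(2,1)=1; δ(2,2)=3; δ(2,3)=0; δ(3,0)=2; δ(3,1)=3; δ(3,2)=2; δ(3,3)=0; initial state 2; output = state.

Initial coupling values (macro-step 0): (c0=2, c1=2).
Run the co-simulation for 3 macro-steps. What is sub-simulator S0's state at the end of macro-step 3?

macro 1: S0 reads c1=2 → after 1×micro: 4; S1 reads c0=2 → after 3×micro: 3 ⇒ (c0=4, c1=3)
macro 2: S0 reads c1=3 → after 1×micro: 0; S1 reads c0=4 → after 3×micro: 2 ⇒ (c0=0, c1=2)
macro 3: S0 reads c1=2 → after 1×micro: 3; S1 reads c0=0 → after 3×micro: 3 ⇒ (c0=3, c1=3)

S0 state at macro-step 3 = 3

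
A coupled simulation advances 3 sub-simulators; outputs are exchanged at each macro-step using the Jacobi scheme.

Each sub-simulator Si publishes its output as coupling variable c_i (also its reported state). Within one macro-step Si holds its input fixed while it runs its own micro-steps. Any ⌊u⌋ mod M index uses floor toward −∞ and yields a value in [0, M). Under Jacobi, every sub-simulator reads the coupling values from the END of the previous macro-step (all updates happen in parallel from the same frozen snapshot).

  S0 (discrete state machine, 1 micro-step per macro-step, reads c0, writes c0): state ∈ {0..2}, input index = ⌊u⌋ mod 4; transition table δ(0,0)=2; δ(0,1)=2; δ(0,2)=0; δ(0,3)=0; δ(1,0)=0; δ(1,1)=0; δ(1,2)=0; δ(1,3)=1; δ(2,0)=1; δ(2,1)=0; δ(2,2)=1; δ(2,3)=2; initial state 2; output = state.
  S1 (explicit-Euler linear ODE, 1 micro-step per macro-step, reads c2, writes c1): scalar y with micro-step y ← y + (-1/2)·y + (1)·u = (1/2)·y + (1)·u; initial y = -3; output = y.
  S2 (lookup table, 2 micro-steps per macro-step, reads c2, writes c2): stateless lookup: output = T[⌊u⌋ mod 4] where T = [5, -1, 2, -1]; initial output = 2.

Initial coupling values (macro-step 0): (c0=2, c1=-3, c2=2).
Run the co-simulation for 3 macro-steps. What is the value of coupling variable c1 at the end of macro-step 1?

c1 at macro-step 1 = 1/2

macro 1: S0 reads c0=2 → after 1×micro: 1; S1 reads c2=2 → after 1×micro: 1/2; S2 reads c2=2 → after 2×micro: 2 ⇒ (c0=1, c1=1/2, c2=2)
macro 2: S0 reads c0=1 → after 1×micro: 0; S1 reads c2=2 → after 1×micro: 9/4; S2 reads c2=2 → after 2×micro: 2 ⇒ (c0=0, c1=9/4, c2=2)
macro 3: S0 reads c0=0 → after 1×micro: 2; S1 reads c2=2 → after 1×micro: 25/8; S2 reads c2=2 → after 2×micro: 2 ⇒ (c0=2, c1=25/8, c2=2)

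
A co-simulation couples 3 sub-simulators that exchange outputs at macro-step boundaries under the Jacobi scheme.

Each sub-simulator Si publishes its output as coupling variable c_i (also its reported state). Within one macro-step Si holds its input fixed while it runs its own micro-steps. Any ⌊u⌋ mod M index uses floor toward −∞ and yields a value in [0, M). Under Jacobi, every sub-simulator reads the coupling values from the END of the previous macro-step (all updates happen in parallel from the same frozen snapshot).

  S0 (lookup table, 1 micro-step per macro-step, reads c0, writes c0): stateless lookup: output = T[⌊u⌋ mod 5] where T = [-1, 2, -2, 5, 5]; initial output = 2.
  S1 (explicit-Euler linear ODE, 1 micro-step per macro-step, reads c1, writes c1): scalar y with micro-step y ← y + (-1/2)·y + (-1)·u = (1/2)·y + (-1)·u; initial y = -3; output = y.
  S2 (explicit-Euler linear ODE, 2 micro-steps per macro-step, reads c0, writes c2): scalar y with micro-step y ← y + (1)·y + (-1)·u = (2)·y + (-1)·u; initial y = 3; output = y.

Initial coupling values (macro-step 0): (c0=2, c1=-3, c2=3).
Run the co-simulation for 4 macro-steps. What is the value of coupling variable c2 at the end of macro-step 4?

macro 1: S0 reads c0=2 → after 1×micro: -2; S1 reads c1=-3 → after 1×micro: 3/2; S2 reads c0=2 → after 2×micro: 6 ⇒ (c0=-2, c1=3/2, c2=6)
macro 2: S0 reads c0=-2 → after 1×micro: 5; S1 reads c1=3/2 → after 1×micro: -3/4; S2 reads c0=-2 → after 2×micro: 30 ⇒ (c0=5, c1=-3/4, c2=30)
macro 3: S0 reads c0=5 → after 1×micro: -1; S1 reads c1=-3/4 → after 1×micro: 3/8; S2 reads c0=5 → after 2×micro: 105 ⇒ (c0=-1, c1=3/8, c2=105)
macro 4: S0 reads c0=-1 → after 1×micro: 5; S1 reads c1=3/8 → after 1×micro: -3/16; S2 reads c0=-1 → after 2×micro: 423 ⇒ (c0=5, c1=-3/16, c2=423)

c2 at macro-step 4 = 423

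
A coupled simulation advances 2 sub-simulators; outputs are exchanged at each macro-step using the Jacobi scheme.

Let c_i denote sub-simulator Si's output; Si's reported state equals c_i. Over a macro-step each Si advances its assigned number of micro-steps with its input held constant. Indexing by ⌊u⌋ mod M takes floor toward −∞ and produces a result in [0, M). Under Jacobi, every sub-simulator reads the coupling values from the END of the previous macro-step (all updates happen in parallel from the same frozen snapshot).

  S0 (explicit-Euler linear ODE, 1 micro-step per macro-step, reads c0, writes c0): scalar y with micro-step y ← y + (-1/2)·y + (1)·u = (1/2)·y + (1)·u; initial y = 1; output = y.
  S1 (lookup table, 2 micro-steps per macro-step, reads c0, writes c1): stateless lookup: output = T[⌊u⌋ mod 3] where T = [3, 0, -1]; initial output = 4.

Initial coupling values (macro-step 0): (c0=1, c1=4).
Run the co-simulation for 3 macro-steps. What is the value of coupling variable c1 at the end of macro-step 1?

c1 at macro-step 1 = 0

macro 1: S0 reads c0=1 → after 1×micro: 3/2; S1 reads c0=1 → after 2×micro: 0 ⇒ (c0=3/2, c1=0)
macro 2: S0 reads c0=3/2 → after 1×micro: 9/4; S1 reads c0=3/2 → after 2×micro: 0 ⇒ (c0=9/4, c1=0)
macro 3: S0 reads c0=9/4 → after 1×micro: 27/8; S1 reads c0=9/4 → after 2×micro: -1 ⇒ (c0=27/8, c1=-1)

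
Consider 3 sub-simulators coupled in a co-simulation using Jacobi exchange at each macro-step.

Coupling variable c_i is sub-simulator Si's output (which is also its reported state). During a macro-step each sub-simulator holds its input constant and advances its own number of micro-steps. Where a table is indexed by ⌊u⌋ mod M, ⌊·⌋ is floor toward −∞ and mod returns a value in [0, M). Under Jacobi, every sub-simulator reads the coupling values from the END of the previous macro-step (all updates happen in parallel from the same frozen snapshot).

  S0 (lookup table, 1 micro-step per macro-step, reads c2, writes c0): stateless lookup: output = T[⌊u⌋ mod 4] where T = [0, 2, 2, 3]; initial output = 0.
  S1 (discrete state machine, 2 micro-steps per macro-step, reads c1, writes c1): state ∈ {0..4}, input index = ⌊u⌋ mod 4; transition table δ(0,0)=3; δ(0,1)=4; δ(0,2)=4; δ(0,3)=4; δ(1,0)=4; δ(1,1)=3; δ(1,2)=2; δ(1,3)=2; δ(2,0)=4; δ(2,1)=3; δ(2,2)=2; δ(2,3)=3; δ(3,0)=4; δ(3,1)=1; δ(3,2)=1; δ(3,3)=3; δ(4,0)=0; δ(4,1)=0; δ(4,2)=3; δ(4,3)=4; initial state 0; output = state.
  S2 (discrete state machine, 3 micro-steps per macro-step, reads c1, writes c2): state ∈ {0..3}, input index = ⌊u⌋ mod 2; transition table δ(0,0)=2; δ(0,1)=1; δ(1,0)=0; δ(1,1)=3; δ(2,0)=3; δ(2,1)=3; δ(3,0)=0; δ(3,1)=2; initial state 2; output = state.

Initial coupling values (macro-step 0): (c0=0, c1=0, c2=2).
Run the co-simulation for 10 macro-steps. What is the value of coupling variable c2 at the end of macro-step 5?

macro 1: S0 reads c2=2 → after 1×micro: 2; S1 reads c1=0 → after 2×micro: 4; S2 reads c1=0 → after 3×micro: 2 ⇒ (c0=2, c1=4, c2=2)
macro 2: S0 reads c2=2 → after 1×micro: 2; S1 reads c1=4 → after 2×micro: 3; S2 reads c1=4 → after 3×micro: 2 ⇒ (c0=2, c1=3, c2=2)
macro 3: S0 reads c2=2 → after 1×micro: 2; S1 reads c1=3 → after 2×micro: 3; S2 reads c1=3 → after 3×micro: 3 ⇒ (c0=2, c1=3, c2=3)
macro 4: S0 reads c2=3 → after 1×micro: 3; S1 reads c1=3 → after 2×micro: 3; S2 reads c1=3 → after 3×micro: 2 ⇒ (c0=3, c1=3, c2=2)
macro 5: S0 reads c2=2 → after 1×micro: 2; S1 reads c1=3 → after 2×micro: 3; S2 reads c1=3 → after 3×micro: 3 ⇒ (c0=2, c1=3, c2=3)
macro 6: S0 reads c2=3 → after 1×micro: 3; S1 reads c1=3 → after 2×micro: 3; S2 reads c1=3 → after 3×micro: 2 ⇒ (c0=3, c1=3, c2=2)
macro 7: S0 reads c2=2 → after 1×micro: 2; S1 reads c1=3 → after 2×micro: 3; S2 reads c1=3 → after 3×micro: 3 ⇒ (c0=2, c1=3, c2=3)
macro 8: S0 reads c2=3 → after 1×micro: 3; S1 reads c1=3 → after 2×micro: 3; S2 reads c1=3 → after 3×micro: 2 ⇒ (c0=3, c1=3, c2=2)
macro 9: S0 reads c2=2 → after 1×micro: 2; S1 reads c1=3 → after 2×micro: 3; S2 reads c1=3 → after 3×micro: 3 ⇒ (c0=2, c1=3, c2=3)
macro 10: S0 reads c2=3 → after 1×micro: 3; S1 reads c1=3 → after 2×micro: 3; S2 reads c1=3 → after 3×micro: 2 ⇒ (c0=3, c1=3, c2=2)

c2 at macro-step 5 = 3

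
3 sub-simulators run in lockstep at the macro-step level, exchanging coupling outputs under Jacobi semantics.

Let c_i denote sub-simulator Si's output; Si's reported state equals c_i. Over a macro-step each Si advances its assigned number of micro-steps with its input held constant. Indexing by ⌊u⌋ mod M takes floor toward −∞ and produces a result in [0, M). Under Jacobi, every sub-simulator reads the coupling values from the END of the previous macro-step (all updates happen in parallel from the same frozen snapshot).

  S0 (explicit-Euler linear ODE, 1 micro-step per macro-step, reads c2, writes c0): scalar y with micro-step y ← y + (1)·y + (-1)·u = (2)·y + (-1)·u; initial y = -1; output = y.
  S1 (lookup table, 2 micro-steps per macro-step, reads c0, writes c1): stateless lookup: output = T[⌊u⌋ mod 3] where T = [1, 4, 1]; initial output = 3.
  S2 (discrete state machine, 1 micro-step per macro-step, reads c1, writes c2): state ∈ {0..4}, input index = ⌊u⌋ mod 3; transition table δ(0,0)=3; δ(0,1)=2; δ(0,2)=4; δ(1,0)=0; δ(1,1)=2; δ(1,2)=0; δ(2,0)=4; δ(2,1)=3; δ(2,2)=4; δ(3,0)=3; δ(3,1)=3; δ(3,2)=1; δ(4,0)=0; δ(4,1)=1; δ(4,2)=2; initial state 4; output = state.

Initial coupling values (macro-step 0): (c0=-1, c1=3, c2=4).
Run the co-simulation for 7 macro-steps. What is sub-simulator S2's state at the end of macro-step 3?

S2 state at macro-step 3 = 3

macro 1: S0 reads c2=4 → after 1×micro: -6; S1 reads c0=-1 → after 2×micro: 1; S2 reads c1=3 → after 1×micro: 0 ⇒ (c0=-6, c1=1, c2=0)
macro 2: S0 reads c2=0 → after 1×micro: -12; S1 reads c0=-6 → after 2×micro: 1; S2 reads c1=1 → after 1×micro: 2 ⇒ (c0=-12, c1=1, c2=2)
macro 3: S0 reads c2=2 → after 1×micro: -26; S1 reads c0=-12 → after 2×micro: 1; S2 reads c1=1 → after 1×micro: 3 ⇒ (c0=-26, c1=1, c2=3)
macro 4: S0 reads c2=3 → after 1×micro: -55; S1 reads c0=-26 → after 2×micro: 4; S2 reads c1=1 → after 1×micro: 3 ⇒ (c0=-55, c1=4, c2=3)
macro 5: S0 reads c2=3 → after 1×micro: -113; S1 reads c0=-55 → after 2×micro: 1; S2 reads c1=4 → after 1×micro: 3 ⇒ (c0=-113, c1=1, c2=3)
macro 6: S0 reads c2=3 → after 1×micro: -229; S1 reads c0=-113 → after 2×micro: 4; S2 reads c1=1 → after 1×micro: 3 ⇒ (c0=-229, c1=4, c2=3)
macro 7: S0 reads c2=3 → after 1×micro: -461; S1 reads c0=-229 → after 2×micro: 1; S2 reads c1=4 → after 1×micro: 3 ⇒ (c0=-461, c1=1, c2=3)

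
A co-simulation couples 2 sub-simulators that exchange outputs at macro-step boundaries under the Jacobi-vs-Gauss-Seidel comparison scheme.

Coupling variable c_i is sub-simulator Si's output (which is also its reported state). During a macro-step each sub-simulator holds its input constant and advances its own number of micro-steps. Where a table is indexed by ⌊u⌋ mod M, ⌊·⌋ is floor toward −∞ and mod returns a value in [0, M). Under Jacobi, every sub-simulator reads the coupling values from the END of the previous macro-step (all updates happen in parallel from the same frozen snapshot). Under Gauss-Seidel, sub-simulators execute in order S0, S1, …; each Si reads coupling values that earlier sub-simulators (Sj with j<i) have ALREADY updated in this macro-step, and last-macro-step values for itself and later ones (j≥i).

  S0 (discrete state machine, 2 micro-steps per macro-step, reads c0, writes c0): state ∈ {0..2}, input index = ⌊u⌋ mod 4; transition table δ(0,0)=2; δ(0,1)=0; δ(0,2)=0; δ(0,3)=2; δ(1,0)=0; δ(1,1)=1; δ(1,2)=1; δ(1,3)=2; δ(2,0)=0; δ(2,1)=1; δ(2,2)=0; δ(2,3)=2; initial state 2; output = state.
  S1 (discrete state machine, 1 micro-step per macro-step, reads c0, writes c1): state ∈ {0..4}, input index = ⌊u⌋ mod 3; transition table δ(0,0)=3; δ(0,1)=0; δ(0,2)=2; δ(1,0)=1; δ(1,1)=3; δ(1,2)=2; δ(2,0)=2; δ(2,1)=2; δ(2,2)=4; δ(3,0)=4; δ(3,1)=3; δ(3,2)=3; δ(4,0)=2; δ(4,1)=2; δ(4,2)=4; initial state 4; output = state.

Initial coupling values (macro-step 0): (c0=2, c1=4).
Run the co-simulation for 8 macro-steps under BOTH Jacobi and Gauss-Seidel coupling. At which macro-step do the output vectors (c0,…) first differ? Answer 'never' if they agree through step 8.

[Jacobi] macro 1: S0 reads c0=2 → after 2×micro: 0; S1 reads c0=2 → after 1×micro: 4 ⇒ (c0=0, c1=4)
[Jacobi] macro 2: S0 reads c0=0 → after 2×micro: 0; S1 reads c0=0 → after 1×micro: 2 ⇒ (c0=0, c1=2)
[Jacobi] macro 3: S0 reads c0=0 → after 2×micro: 0; S1 reads c0=0 → after 1×micro: 2 ⇒ (c0=0, c1=2)
[Jacobi] macro 4: S0 reads c0=0 → after 2×micro: 0; S1 reads c0=0 → after 1×micro: 2 ⇒ (c0=0, c1=2)
[Jacobi] macro 5: S0 reads c0=0 → after 2×micro: 0; S1 reads c0=0 → after 1×micro: 2 ⇒ (c0=0, c1=2)
[Jacobi] macro 6: S0 reads c0=0 → after 2×micro: 0; S1 reads c0=0 → after 1×micro: 2 ⇒ (c0=0, c1=2)
[Jacobi] macro 7: S0 reads c0=0 → after 2×micro: 0; S1 reads c0=0 → after 1×micro: 2 ⇒ (c0=0, c1=2)
[Jacobi] macro 8: S0 reads c0=0 → after 2×micro: 0; S1 reads c0=0 → after 1×micro: 2 ⇒ (c0=0, c1=2)
[Gauss-Seidel] macro 1: S0 reads c0=2 → after 2×micro: 0; S1 reads c0=0 → after 1×micro: 2 ⇒ (c0=0, c1=2)
[Gauss-Seidel] macro 2: S0 reads c0=0 → after 2×micro: 0; S1 reads c0=0 → after 1×micro: 2 ⇒ (c0=0, c1=2)
[Gauss-Seidel] macro 3: S0 reads c0=0 → after 2×micro: 0; S1 reads c0=0 → after 1×micro: 2 ⇒ (c0=0, c1=2)
[Gauss-Seidel] macro 4: S0 reads c0=0 → after 2×micro: 0; S1 reads c0=0 → after 1×micro: 2 ⇒ (c0=0, c1=2)
[Gauss-Seidel] macro 5: S0 reads c0=0 → after 2×micro: 0; S1 reads c0=0 → after 1×micro: 2 ⇒ (c0=0, c1=2)
[Gauss-Seidel] macro 6: S0 reads c0=0 → after 2×micro: 0; S1 reads c0=0 → after 1×micro: 2 ⇒ (c0=0, c1=2)
[Gauss-Seidel] macro 7: S0 reads c0=0 → after 2×micro: 0; S1 reads c0=0 → after 1×micro: 2 ⇒ (c0=0, c1=2)
[Gauss-Seidel] macro 8: S0 reads c0=0 → after 2×micro: 0; S1 reads c0=0 → after 1×micro: 2 ⇒ (c0=0, c1=2)

first divergence at macro-step: 1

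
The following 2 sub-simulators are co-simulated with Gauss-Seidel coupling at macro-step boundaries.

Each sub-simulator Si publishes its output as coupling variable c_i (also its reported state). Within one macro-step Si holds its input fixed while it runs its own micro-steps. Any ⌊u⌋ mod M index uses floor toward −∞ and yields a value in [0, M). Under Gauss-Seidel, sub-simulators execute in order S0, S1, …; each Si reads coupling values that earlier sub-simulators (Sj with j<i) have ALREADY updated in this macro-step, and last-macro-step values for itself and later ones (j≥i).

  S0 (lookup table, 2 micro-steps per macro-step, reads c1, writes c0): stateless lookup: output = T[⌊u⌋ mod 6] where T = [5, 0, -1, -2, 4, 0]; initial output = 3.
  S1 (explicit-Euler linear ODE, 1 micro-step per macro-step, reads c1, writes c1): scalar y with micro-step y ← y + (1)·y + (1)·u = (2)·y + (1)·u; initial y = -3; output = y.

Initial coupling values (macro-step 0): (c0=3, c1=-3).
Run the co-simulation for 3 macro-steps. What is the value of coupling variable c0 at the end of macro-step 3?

c0 at macro-step 3 = -2

macro 1: S0 reads c1=-3 → after 2×micro: -2; S1 reads c1=-3 → after 1×micro: -9 ⇒ (c0=-2, c1=-9)
macro 2: S0 reads c1=-9 → after 2×micro: -2; S1 reads c1=-9 → after 1×micro: -27 ⇒ (c0=-2, c1=-27)
macro 3: S0 reads c1=-27 → after 2×micro: -2; S1 reads c1=-27 → after 1×micro: -81 ⇒ (c0=-2, c1=-81)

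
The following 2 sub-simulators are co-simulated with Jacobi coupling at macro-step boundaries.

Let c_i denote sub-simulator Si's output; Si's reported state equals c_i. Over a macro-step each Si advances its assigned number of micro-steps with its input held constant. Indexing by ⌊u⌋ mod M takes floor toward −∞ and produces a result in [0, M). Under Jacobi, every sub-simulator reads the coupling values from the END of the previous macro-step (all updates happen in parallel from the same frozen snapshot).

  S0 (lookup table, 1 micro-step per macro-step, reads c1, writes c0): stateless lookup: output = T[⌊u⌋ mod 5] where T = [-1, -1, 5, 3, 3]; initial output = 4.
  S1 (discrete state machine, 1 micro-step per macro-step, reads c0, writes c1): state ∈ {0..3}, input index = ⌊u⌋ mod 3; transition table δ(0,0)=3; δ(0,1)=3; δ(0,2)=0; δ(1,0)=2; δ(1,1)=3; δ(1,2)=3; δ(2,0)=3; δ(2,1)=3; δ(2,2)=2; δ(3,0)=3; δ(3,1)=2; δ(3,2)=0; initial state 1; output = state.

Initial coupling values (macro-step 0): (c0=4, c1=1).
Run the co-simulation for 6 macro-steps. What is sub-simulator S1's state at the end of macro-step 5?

S1 state at macro-step 5 = 3

macro 1: S0 reads c1=1 → after 1×micro: -1; S1 reads c0=4 → after 1×micro: 3 ⇒ (c0=-1, c1=3)
macro 2: S0 reads c1=3 → after 1×micro: 3; S1 reads c0=-1 → after 1×micro: 0 ⇒ (c0=3, c1=0)
macro 3: S0 reads c1=0 → after 1×micro: -1; S1 reads c0=3 → after 1×micro: 3 ⇒ (c0=-1, c1=3)
macro 4: S0 reads c1=3 → after 1×micro: 3; S1 reads c0=-1 → after 1×micro: 0 ⇒ (c0=3, c1=0)
macro 5: S0 reads c1=0 → after 1×micro: -1; S1 reads c0=3 → after 1×micro: 3 ⇒ (c0=-1, c1=3)
macro 6: S0 reads c1=3 → after 1×micro: 3; S1 reads c0=-1 → after 1×micro: 0 ⇒ (c0=3, c1=0)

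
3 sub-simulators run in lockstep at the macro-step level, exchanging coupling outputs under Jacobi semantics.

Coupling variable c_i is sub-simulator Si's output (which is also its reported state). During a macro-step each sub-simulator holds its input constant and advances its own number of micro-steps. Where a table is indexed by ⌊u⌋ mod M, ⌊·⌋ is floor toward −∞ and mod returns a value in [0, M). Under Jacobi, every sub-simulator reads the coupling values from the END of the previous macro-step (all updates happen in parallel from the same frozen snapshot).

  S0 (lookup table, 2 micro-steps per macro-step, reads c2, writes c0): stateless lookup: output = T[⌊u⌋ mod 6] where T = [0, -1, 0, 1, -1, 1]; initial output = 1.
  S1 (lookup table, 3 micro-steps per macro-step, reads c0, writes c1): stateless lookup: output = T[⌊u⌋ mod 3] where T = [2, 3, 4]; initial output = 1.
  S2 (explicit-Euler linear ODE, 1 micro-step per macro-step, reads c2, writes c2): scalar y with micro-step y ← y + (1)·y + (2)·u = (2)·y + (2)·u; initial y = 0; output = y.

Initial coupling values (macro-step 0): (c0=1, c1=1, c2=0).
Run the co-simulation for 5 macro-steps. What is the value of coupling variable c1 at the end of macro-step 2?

c1 at macro-step 2 = 2

macro 1: S0 reads c2=0 → after 2×micro: 0; S1 reads c0=1 → after 3×micro: 3; S2 reads c2=0 → after 1×micro: 0 ⇒ (c0=0, c1=3, c2=0)
macro 2: S0 reads c2=0 → after 2×micro: 0; S1 reads c0=0 → after 3×micro: 2; S2 reads c2=0 → after 1×micro: 0 ⇒ (c0=0, c1=2, c2=0)
macro 3: S0 reads c2=0 → after 2×micro: 0; S1 reads c0=0 → after 3×micro: 2; S2 reads c2=0 → after 1×micro: 0 ⇒ (c0=0, c1=2, c2=0)
macro 4: S0 reads c2=0 → after 2×micro: 0; S1 reads c0=0 → after 3×micro: 2; S2 reads c2=0 → after 1×micro: 0 ⇒ (c0=0, c1=2, c2=0)
macro 5: S0 reads c2=0 → after 2×micro: 0; S1 reads c0=0 → after 3×micro: 2; S2 reads c2=0 → after 1×micro: 0 ⇒ (c0=0, c1=2, c2=0)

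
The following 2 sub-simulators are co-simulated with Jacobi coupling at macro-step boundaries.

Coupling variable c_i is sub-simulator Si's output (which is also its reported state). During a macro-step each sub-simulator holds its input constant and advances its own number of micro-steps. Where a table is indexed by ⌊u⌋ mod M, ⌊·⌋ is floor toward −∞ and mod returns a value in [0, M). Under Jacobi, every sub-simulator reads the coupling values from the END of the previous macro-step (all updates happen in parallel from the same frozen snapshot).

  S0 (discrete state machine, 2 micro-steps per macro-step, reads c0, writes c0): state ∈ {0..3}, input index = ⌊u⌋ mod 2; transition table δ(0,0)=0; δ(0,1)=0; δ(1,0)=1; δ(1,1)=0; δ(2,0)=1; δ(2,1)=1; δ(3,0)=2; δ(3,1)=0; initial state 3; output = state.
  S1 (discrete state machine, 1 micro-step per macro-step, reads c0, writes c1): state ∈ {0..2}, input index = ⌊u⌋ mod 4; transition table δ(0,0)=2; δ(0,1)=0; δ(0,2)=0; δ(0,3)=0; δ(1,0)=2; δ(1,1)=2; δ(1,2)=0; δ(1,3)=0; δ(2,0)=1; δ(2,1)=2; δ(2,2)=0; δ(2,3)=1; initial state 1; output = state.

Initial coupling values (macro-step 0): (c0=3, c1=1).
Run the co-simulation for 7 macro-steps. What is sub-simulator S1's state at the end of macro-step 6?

S1 state at macro-step 6 = 2

macro 1: S0 reads c0=3 → after 2×micro: 0; S1 reads c0=3 → after 1×micro: 0 ⇒ (c0=0, c1=0)
macro 2: S0 reads c0=0 → after 2×micro: 0; S1 reads c0=0 → after 1×micro: 2 ⇒ (c0=0, c1=2)
macro 3: S0 reads c0=0 → after 2×micro: 0; S1 reads c0=0 → after 1×micro: 1 ⇒ (c0=0, c1=1)
macro 4: S0 reads c0=0 → after 2×micro: 0; S1 reads c0=0 → after 1×micro: 2 ⇒ (c0=0, c1=2)
macro 5: S0 reads c0=0 → after 2×micro: 0; S1 reads c0=0 → after 1×micro: 1 ⇒ (c0=0, c1=1)
macro 6: S0 reads c0=0 → after 2×micro: 0; S1 reads c0=0 → after 1×micro: 2 ⇒ (c0=0, c1=2)
macro 7: S0 reads c0=0 → after 2×micro: 0; S1 reads c0=0 → after 1×micro: 1 ⇒ (c0=0, c1=1)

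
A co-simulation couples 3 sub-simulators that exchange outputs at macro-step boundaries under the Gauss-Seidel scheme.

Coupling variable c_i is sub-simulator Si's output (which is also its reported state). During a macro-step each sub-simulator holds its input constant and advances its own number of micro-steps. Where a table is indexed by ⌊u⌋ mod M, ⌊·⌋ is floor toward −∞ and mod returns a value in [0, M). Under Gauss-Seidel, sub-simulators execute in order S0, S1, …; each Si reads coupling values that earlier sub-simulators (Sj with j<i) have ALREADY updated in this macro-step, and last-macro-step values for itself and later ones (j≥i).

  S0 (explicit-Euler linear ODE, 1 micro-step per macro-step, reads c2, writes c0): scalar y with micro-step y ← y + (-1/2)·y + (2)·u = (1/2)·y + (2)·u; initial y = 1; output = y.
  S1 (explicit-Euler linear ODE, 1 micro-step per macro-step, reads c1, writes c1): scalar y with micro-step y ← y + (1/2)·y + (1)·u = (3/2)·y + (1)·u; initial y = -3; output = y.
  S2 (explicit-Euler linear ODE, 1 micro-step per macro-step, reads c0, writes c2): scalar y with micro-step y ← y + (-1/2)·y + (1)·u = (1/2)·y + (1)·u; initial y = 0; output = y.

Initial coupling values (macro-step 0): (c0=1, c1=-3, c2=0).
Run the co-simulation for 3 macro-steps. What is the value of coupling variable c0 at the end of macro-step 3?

c0 at macro-step 3 = 29/8

macro 1: S0 reads c2=0 → after 1×micro: 1/2; S1 reads c1=-3 → after 1×micro: -15/2; S2 reads c0=1/2 → after 1×micro: 1/2 ⇒ (c0=1/2, c1=-15/2, c2=1/2)
macro 2: S0 reads c2=1/2 → after 1×micro: 5/4; S1 reads c1=-15/2 → after 1×micro: -75/4; S2 reads c0=5/4 → after 1×micro: 3/2 ⇒ (c0=5/4, c1=-75/4, c2=3/2)
macro 3: S0 reads c2=3/2 → after 1×micro: 29/8; S1 reads c1=-75/4 → after 1×micro: -375/8; S2 reads c0=29/8 → after 1×micro: 35/8 ⇒ (c0=29/8, c1=-375/8, c2=35/8)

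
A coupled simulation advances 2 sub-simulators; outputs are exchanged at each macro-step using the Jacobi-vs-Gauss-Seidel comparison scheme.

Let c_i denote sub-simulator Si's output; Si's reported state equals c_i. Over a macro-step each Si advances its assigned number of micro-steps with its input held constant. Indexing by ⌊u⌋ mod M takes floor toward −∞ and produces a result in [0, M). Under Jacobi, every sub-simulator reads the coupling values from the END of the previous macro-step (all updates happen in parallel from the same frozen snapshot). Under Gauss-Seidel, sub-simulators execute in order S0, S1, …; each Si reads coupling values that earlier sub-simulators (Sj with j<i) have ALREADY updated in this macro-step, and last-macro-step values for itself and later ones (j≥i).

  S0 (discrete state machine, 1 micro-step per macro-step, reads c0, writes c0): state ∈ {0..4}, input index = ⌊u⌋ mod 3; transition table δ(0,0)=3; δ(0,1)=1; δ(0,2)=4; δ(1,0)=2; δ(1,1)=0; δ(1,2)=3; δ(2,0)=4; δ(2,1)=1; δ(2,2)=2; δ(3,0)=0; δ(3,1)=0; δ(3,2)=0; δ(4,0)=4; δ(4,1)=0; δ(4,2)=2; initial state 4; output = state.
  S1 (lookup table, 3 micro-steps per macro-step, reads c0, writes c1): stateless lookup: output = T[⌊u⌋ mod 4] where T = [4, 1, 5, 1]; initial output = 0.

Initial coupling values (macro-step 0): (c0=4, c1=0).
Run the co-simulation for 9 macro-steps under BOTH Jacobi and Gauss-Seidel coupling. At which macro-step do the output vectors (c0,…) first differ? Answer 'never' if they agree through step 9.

[Jacobi] macro 1: S0 reads c0=4 → after 1×micro: 0; S1 reads c0=4 → after 3×micro: 4 ⇒ (c0=0, c1=4)
[Jacobi] macro 2: S0 reads c0=0 → after 1×micro: 3; S1 reads c0=0 → after 3×micro: 4 ⇒ (c0=3, c1=4)
[Jacobi] macro 3: S0 reads c0=3 → after 1×micro: 0; S1 reads c0=3 → after 3×micro: 1 ⇒ (c0=0, c1=1)
[Jacobi] macro 4: S0 reads c0=0 → after 1×micro: 3; S1 reads c0=0 → after 3×micro: 4 ⇒ (c0=3, c1=4)
[Jacobi] macro 5: S0 reads c0=3 → after 1×micro: 0; S1 reads c0=3 → after 3×micro: 1 ⇒ (c0=0, c1=1)
[Jacobi] macro 6: S0 reads c0=0 → after 1×micro: 3; S1 reads c0=0 → after 3×micro: 4 ⇒ (c0=3, c1=4)
[Jacobi] macro 7: S0 reads c0=3 → after 1×micro: 0; S1 reads c0=3 → after 3×micro: 1 ⇒ (c0=0, c1=1)
[Jacobi] macro 8: S0 reads c0=0 → after 1×micro: 3; S1 reads c0=0 → after 3×micro: 4 ⇒ (c0=3, c1=4)
[Jacobi] macro 9: S0 reads c0=3 → after 1×micro: 0; S1 reads c0=3 → after 3×micro: 1 ⇒ (c0=0, c1=1)
[Gauss-Seidel] macro 1: S0 reads c0=4 → after 1×micro: 0; S1 reads c0=0 → after 3×micro: 4 ⇒ (c0=0, c1=4)
[Gauss-Seidel] macro 2: S0 reads c0=0 → after 1×micro: 3; S1 reads c0=3 → after 3×micro: 1 ⇒ (c0=3, c1=1)
[Gauss-Seidel] macro 3: S0 reads c0=3 → after 1×micro: 0; S1 reads c0=0 → after 3×micro: 4 ⇒ (c0=0, c1=4)
[Gauss-Seidel] macro 4: S0 reads c0=0 → after 1×micro: 3; S1 reads c0=3 → after 3×micro: 1 ⇒ (c0=3, c1=1)
[Gauss-Seidel] macro 5: S0 reads c0=3 → after 1×micro: 0; S1 reads c0=0 → after 3×micro: 4 ⇒ (c0=0, c1=4)
[Gauss-Seidel] macro 6: S0 reads c0=0 → after 1×micro: 3; S1 reads c0=3 → after 3×micro: 1 ⇒ (c0=3, c1=1)
[Gauss-Seidel] macro 7: S0 reads c0=3 → after 1×micro: 0; S1 reads c0=0 → after 3×micro: 4 ⇒ (c0=0, c1=4)
[Gauss-Seidel] macro 8: S0 reads c0=0 → after 1×micro: 3; S1 reads c0=3 → after 3×micro: 1 ⇒ (c0=3, c1=1)
[Gauss-Seidel] macro 9: S0 reads c0=3 → after 1×micro: 0; S1 reads c0=0 → after 3×micro: 4 ⇒ (c0=0, c1=4)

first divergence at macro-step: 2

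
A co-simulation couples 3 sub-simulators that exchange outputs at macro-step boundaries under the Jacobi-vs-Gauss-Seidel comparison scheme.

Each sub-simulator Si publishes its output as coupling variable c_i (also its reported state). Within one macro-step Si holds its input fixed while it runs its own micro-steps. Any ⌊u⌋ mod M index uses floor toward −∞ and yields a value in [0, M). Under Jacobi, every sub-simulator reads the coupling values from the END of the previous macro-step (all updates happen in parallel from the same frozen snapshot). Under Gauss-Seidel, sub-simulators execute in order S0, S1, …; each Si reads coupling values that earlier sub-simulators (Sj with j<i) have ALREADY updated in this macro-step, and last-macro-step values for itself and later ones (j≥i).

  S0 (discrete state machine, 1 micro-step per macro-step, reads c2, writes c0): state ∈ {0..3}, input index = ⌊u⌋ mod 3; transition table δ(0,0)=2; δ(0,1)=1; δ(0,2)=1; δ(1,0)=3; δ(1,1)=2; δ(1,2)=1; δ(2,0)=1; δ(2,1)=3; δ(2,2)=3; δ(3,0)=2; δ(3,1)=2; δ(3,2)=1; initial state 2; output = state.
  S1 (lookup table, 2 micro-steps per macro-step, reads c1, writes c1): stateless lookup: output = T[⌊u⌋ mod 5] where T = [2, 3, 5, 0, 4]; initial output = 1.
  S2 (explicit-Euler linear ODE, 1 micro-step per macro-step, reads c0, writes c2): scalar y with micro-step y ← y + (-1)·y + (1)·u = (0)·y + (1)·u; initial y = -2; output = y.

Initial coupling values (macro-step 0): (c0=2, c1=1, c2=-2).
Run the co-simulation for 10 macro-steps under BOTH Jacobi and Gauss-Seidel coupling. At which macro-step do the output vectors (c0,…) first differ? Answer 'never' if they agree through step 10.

first divergence at macro-step: 1

[Jacobi] macro 1: S0 reads c2=-2 → after 1×micro: 3; S1 reads c1=1 → after 2×micro: 3; S2 reads c0=2 → after 1×micro: 2 ⇒ (c0=3, c1=3, c2=2)
[Jacobi] macro 2: S0 reads c2=2 → after 1×micro: 1; S1 reads c1=3 → after 2×micro: 0; S2 reads c0=3 → after 1×micro: 3 ⇒ (c0=1, c1=0, c2=3)
[Jacobi] macro 3: S0 reads c2=3 → after 1×micro: 3; S1 reads c1=0 → after 2×micro: 2; S2 reads c0=1 → after 1×micro: 1 ⇒ (c0=3, c1=2, c2=1)
[Jacobi] macro 4: S0 reads c2=1 → after 1×micro: 2; S1 reads c1=2 → after 2×micro: 5; S2 reads c0=3 → after 1×micro: 3 ⇒ (c0=2, c1=5, c2=3)
[Jacobi] macro 5: S0 reads c2=3 → after 1×micro: 1; S1 reads c1=5 → after 2×micro: 2; S2 reads c0=2 → after 1×micro: 2 ⇒ (c0=1, c1=2, c2=2)
[Jacobi] macro 6: S0 reads c2=2 → after 1×micro: 1; S1 reads c1=2 → after 2×micro: 5; S2 reads c0=1 → after 1×micro: 1 ⇒ (c0=1, c1=5, c2=1)
[Jacobi] macro 7: S0 reads c2=1 → after 1×micro: 2; S1 reads c1=5 → after 2×micro: 2; S2 reads c0=1 → after 1×micro: 1 ⇒ (c0=2, c1=2, c2=1)
[Jacobi] macro 8: S0 reads c2=1 → after 1×micro: 3; S1 reads c1=2 → after 2×micro: 5; S2 reads c0=2 → after 1×micro: 2 ⇒ (c0=3, c1=5, c2=2)
[Jacobi] macro 9: S0 reads c2=2 → after 1×micro: 1; S1 reads c1=5 → after 2×micro: 2; S2 reads c0=3 → after 1×micro: 3 ⇒ (c0=1, c1=2, c2=3)
[Jacobi] macro 10: S0 reads c2=3 → after 1×micro: 3; S1 reads c1=2 → after 2×micro: 5; S2 reads c0=1 → after 1×micro: 1 ⇒ (c0=3, c1=5, c2=1)
[Gauss-Seidel] macro 1: S0 reads c2=-2 → after 1×micro: 3; S1 reads c1=1 → after 2×micro: 3; S2 reads c0=3 → after 1×micro: 3 ⇒ (c0=3, c1=3, c2=3)
[Gauss-Seidel] macro 2: S0 reads c2=3 → after 1×micro: 2; S1 reads c1=3 → after 2×micro: 0; S2 reads c0=2 → after 1×micro: 2 ⇒ (c0=2, c1=0, c2=2)
[Gauss-Seidel] macro 3: S0 reads c2=2 → after 1×micro: 3; S1 reads c1=0 → after 2×micro: 2; S2 reads c0=3 → after 1×micro: 3 ⇒ (c0=3, c1=2, c2=3)
[Gauss-Seidel] macro 4: S0 reads c2=3 → after 1×micro: 2; S1 reads c1=2 → after 2×micro: 5; S2 reads c0=2 → after 1×micro: 2 ⇒ (c0=2, c1=5, c2=2)
[Gauss-Seidel] macro 5: S0 reads c2=2 → after 1×micro: 3; S1 reads c1=5 → after 2×micro: 2; S2 reads c0=3 → after 1×micro: 3 ⇒ (c0=3, c1=2, c2=3)
[Gauss-Seidel] macro 6: S0 reads c2=3 → after 1×micro: 2; S1 reads c1=2 → after 2×micro: 5; S2 reads c0=2 → after 1×micro: 2 ⇒ (c0=2, c1=5, c2=2)
[Gauss-Seidel] macro 7: S0 reads c2=2 → after 1×micro: 3; S1 reads c1=5 → after 2×micro: 2; S2 reads c0=3 → after 1×micro: 3 ⇒ (c0=3, c1=2, c2=3)
[Gauss-Seidel] macro 8: S0 reads c2=3 → after 1×micro: 2; S1 reads c1=2 → after 2×micro: 5; S2 reads c0=2 → after 1×micro: 2 ⇒ (c0=2, c1=5, c2=2)
[Gauss-Seidel] macro 9: S0 reads c2=2 → after 1×micro: 3; S1 reads c1=5 → after 2×micro: 2; S2 reads c0=3 → after 1×micro: 3 ⇒ (c0=3, c1=2, c2=3)
[Gauss-Seidel] macro 10: S0 reads c2=3 → after 1×micro: 2; S1 reads c1=2 → after 2×micro: 5; S2 reads c0=2 → after 1×micro: 2 ⇒ (c0=2, c1=5, c2=2)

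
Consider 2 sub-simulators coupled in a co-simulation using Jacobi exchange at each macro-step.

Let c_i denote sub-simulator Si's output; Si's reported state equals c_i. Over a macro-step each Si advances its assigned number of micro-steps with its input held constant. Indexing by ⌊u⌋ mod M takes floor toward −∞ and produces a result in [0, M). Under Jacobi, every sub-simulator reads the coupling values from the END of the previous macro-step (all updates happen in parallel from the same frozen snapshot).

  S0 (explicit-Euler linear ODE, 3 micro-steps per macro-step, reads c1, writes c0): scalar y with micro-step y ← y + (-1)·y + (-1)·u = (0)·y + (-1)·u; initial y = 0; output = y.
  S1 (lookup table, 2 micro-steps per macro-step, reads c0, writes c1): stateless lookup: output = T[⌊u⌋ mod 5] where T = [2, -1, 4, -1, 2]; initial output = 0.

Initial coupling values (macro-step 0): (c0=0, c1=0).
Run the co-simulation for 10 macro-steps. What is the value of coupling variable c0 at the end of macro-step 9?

c0 at macro-step 9 = 1

macro 1: S0 reads c1=0 → after 3×micro: 0; S1 reads c0=0 → after 2×micro: 2 ⇒ (c0=0, c1=2)
macro 2: S0 reads c1=2 → after 3×micro: -2; S1 reads c0=0 → after 2×micro: 2 ⇒ (c0=-2, c1=2)
macro 3: S0 reads c1=2 → after 3×micro: -2; S1 reads c0=-2 → after 2×micro: -1 ⇒ (c0=-2, c1=-1)
macro 4: S0 reads c1=-1 → after 3×micro: 1; S1 reads c0=-2 → after 2×micro: -1 ⇒ (c0=1, c1=-1)
macro 5: S0 reads c1=-1 → after 3×micro: 1; S1 reads c0=1 → after 2×micro: -1 ⇒ (c0=1, c1=-1)
macro 6: S0 reads c1=-1 → after 3×micro: 1; S1 reads c0=1 → after 2×micro: -1 ⇒ (c0=1, c1=-1)
macro 7: S0 reads c1=-1 → after 3×micro: 1; S1 reads c0=1 → after 2×micro: -1 ⇒ (c0=1, c1=-1)
macro 8: S0 reads c1=-1 → after 3×micro: 1; S1 reads c0=1 → after 2×micro: -1 ⇒ (c0=1, c1=-1)
macro 9: S0 reads c1=-1 → after 3×micro: 1; S1 reads c0=1 → after 2×micro: -1 ⇒ (c0=1, c1=-1)
macro 10: S0 reads c1=-1 → after 3×micro: 1; S1 reads c0=1 → after 2×micro: -1 ⇒ (c0=1, c1=-1)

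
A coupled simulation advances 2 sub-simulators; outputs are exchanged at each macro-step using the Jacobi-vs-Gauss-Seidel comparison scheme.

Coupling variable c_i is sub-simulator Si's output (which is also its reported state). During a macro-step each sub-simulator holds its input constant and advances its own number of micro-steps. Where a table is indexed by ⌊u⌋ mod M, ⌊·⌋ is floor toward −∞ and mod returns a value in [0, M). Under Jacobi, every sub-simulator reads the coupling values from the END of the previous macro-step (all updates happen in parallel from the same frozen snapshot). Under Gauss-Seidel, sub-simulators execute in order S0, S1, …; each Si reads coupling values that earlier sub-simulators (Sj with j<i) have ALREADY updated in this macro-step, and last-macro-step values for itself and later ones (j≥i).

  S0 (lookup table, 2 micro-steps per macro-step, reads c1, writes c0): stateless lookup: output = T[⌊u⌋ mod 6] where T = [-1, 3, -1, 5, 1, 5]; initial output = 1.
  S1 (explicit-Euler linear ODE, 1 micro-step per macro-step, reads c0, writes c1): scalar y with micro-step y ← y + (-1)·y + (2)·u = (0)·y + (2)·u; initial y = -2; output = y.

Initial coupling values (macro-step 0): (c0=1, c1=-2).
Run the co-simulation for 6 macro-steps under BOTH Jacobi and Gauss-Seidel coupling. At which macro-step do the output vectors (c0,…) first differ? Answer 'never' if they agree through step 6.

[Jacobi] macro 1: S0 reads c1=-2 → after 2×micro: 1; S1 reads c0=1 → after 1×micro: 2 ⇒ (c0=1, c1=2)
[Jacobi] macro 2: S0 reads c1=2 → after 2×micro: -1; S1 reads c0=1 → after 1×micro: 2 ⇒ (c0=-1, c1=2)
[Jacobi] macro 3: S0 reads c1=2 → after 2×micro: -1; S1 reads c0=-1 → after 1×micro: -2 ⇒ (c0=-1, c1=-2)
[Jacobi] macro 4: S0 reads c1=-2 → after 2×micro: 1; S1 reads c0=-1 → after 1×micro: -2 ⇒ (c0=1, c1=-2)
[Jacobi] macro 5: S0 reads c1=-2 → after 2×micro: 1; S1 reads c0=1 → after 1×micro: 2 ⇒ (c0=1, c1=2)
[Jacobi] macro 6: S0 reads c1=2 → after 2×micro: -1; S1 reads c0=1 → after 1×micro: 2 ⇒ (c0=-1, c1=2)
[Gauss-Seidel] macro 1: S0 reads c1=-2 → after 2×micro: 1; S1 reads c0=1 → after 1×micro: 2 ⇒ (c0=1, c1=2)
[Gauss-Seidel] macro 2: S0 reads c1=2 → after 2×micro: -1; S1 reads c0=-1 → after 1×micro: -2 ⇒ (c0=-1, c1=-2)
[Gauss-Seidel] macro 3: S0 reads c1=-2 → after 2×micro: 1; S1 reads c0=1 → after 1×micro: 2 ⇒ (c0=1, c1=2)
[Gauss-Seidel] macro 4: S0 reads c1=2 → after 2×micro: -1; S1 reads c0=-1 → after 1×micro: -2 ⇒ (c0=-1, c1=-2)
[Gauss-Seidel] macro 5: S0 reads c1=-2 → after 2×micro: 1; S1 reads c0=1 → after 1×micro: 2 ⇒ (c0=1, c1=2)
[Gauss-Seidel] macro 6: S0 reads c1=2 → after 2×micro: -1; S1 reads c0=-1 → after 1×micro: -2 ⇒ (c0=-1, c1=-2)

first divergence at macro-step: 2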